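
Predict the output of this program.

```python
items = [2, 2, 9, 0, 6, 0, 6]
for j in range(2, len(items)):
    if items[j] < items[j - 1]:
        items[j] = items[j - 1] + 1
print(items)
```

j=2: 9>=2, unchanged → [2, 2, 9, 0, 6, 0, 6]
j=3: 0<9, items[3] = 9+1 = 10 → [2, 2, 9, 10, 6, 0, 6]
j=4: 6<10, items[4] = 10+1 = 11 → [2, 2, 9, 10, 11, 0, 6]
j=5: 0<11, items[5] = 11+1 = 12 → [2, 2, 9, 10, 11, 12, 6]
j=6: 6<12, items[6] = 12+1 = 13 → [2, 2, 9, 10, 11, 12, 13]

[2, 2, 9, 10, 11, 12, 13]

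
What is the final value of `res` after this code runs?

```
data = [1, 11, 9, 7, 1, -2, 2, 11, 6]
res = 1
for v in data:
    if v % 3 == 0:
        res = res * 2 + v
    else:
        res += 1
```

46

v=1: not %3==0, res = 1+1 = 2
v=11: not %3==0, res = 2+1 = 3
v=9: %3==0, res = 3*2+9 = 15
v=7: not %3==0, res = 15+1 = 16
v=1: not %3==0, res = 16+1 = 17
v=-2: not %3==0, res = 17+1 = 18
v=2: not %3==0, res = 18+1 = 19
v=11: not %3==0, res = 19+1 = 20
v=6: %3==0, res = 20*2+6 = 46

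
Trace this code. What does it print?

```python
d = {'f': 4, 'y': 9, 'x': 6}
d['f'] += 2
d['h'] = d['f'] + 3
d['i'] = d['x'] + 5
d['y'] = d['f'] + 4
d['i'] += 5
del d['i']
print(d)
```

{'f': 6, 'y': 10, 'x': 6, 'h': 9}

d['f'] = 4+2 = 6 → {'f': 6, 'y': 9, 'x': 6}
d['h'] = d['f']+3 = 9 → {'f': 6, 'y': 9, 'x': 6, 'h': 9}
d['i'] = d['x']+5 = 11 → {'f': 6, 'y': 9, 'x': 6, 'h': 9, 'i': 11}
d['y'] = d['f']+4 = 10 → {'f': 6, 'y': 10, 'x': 6, 'h': 9, 'i': 11}
d['i'] = 11+5 = 16 → {'f': 6, 'y': 10, 'x': 6, 'h': 9, 'i': 16}
del 'i' → {'f': 6, 'y': 10, 'x': 6, 'h': 9}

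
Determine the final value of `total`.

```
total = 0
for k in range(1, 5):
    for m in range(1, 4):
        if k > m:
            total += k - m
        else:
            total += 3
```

28

k=1,m=1: not 1>1, total = 0+3 = 3
k=1,m=2: not 1>2, total = 3+3 = 6
k=1,m=3: not 1>3, total = 6+3 = 9
k=2,m=1: 2>1, total = 9+1 = 10
k=2,m=2: not 2>2, total = 10+3 = 13
k=2,m=3: not 2>3, total = 13+3 = 16
k=3,m=1: 3>1, total = 16+2 = 18
k=3,m=2: 3>2, total = 18+1 = 19
k=3,m=3: not 3>3, total = 19+3 = 22
k=4,m=1: 4>1, total = 22+3 = 25
k=4,m=2: 4>2, total = 25+2 = 27
k=4,m=3: 4>3, total = 27+1 = 28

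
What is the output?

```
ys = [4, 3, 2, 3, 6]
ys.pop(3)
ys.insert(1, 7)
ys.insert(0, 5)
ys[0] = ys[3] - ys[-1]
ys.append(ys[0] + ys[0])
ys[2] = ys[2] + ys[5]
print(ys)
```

[-3, 4, 13, 3, 2, 6, -6]

pop(3) removes 3 → [4, 3, 2, 6]
insert 7 at 1 → [4, 7, 3, 2, 6]
insert 5 at 0 → [5, 4, 7, 3, 2, 6]
ys[0] = ys[3]-ys[-1] = 3-6 = -3 → [-3, 4, 7, 3, 2, 6]
append ys[0]+ys[0] = (-3)+(-3) = -6 → [-3, 4, 7, 3, 2, 6, -6]
ys[2] = ys[2]+ys[5] = 7+6 = 13 → [-3, 4, 13, 3, 2, 6, -6]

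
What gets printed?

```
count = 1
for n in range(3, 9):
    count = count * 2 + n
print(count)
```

310

n=3: count = 1*2+3 = 5
n=4: count = 5*2+4 = 14
n=5: count = 14*2+5 = 33
n=6: count = 33*2+6 = 72
n=7: count = 72*2+7 = 151
n=8: count = 151*2+8 = 310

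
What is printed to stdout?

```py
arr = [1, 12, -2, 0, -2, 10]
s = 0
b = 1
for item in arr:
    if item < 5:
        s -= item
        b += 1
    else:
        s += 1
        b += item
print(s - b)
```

-22

item=1: <5, s = 0-1 = -1; b=2
item=12: not <5, s = (-1)+1 = 0; b=14
item=-2: <5, s = 0-(-2) = 2; b=15
item=0: <5, s = 2-0 = 2; b=16
item=-2: <5, s = 2-(-2) = 4; b=17
item=10: not <5, s = 4+1 = 5; b=27
s-b = 5-27 = -22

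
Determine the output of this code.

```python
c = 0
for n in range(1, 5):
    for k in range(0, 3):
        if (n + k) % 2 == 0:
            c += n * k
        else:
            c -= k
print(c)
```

10

n=1,k=0: odd sum, c = 0-0 = 0
n=1,k=1: even sum, c = 0+1 = 1
n=1,k=2: odd sum, c = 1-2 = -1
n=2,k=0: even sum, c = (-1)+0 = -1
n=2,k=1: odd sum, c = (-1)-1 = -2
n=2,k=2: even sum, c = (-2)+4 = 2
n=3,k=0: odd sum, c = 2-0 = 2
n=3,k=1: even sum, c = 2+3 = 5
n=3,k=2: odd sum, c = 5-2 = 3
n=4,k=0: even sum, c = 3+0 = 3
n=4,k=1: odd sum, c = 3-1 = 2
n=4,k=2: even sum, c = 2+8 = 10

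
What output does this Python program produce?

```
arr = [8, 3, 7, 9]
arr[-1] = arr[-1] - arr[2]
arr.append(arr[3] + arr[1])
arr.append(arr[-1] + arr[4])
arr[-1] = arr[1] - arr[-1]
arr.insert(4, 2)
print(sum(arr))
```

20

arr[-1] = arr[-1]-arr[2] = 9-7 = 2 → [8, 3, 7, 2]
append arr[3]+arr[1] = 2+3 = 5 → [8, 3, 7, 2, 5]
append arr[-1]+arr[4] = 5+5 = 10 → [8, 3, 7, 2, 5, 10]
arr[-1] = arr[1]-arr[-1] = 3-10 = -7 → [8, 3, 7, 2, 5, -7]
insert 2 at 4 → [8, 3, 7, 2, 2, 5, -7]
sum = 20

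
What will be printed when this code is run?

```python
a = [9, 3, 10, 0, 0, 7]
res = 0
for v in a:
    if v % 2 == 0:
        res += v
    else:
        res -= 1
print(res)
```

7

v=9: not even, res = 0-1 = -1
v=3: not even, res = (-1)-1 = -2
v=10: even, res = (-2)+10 = 8
v=0: even, res = 8+0 = 8
v=0: even, res = 8+0 = 8
v=7: not even, res = 8-1 = 7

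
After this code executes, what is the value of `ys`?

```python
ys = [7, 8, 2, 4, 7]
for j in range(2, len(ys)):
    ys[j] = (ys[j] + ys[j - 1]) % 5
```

j=2: ys[2] = (2+8)%5 = 0 → [7, 8, 0, 4, 7]
j=3: ys[3] = (4+0)%5 = 4 → [7, 8, 0, 4, 7]
j=4: ys[4] = (7+4)%5 = 1 → [7, 8, 0, 4, 1]

[7, 8, 0, 4, 1]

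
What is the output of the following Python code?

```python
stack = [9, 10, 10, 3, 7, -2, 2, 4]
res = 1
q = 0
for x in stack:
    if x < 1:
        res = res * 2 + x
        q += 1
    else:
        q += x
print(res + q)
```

x=9: not <1; q=9
x=10: not <1; q=19
x=10: not <1; q=29
x=3: not <1; q=32
x=7: not <1; q=39
x=-2: <1, res = 1*2+(-2) = 0; q=40
x=2: not <1; q=42
x=4: not <1; q=46
res+q = 0+46 = 46

46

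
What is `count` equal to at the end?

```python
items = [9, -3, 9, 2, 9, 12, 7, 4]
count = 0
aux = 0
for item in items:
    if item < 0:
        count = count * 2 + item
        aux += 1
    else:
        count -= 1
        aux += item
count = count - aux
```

-64

item=9: not <0, count = 0-1 = -1; aux=9
item=-3: <0, count = (-1)*2+(-3) = -5; aux=10
item=9: not <0, count = (-5)-1 = -6; aux=19
item=2: not <0, count = (-6)-1 = -7; aux=21
item=9: not <0, count = (-7)-1 = -8; aux=30
item=12: not <0, count = (-8)-1 = -9; aux=42
item=7: not <0, count = (-9)-1 = -10; aux=49
item=4: not <0, count = (-10)-1 = -11; aux=53
count-aux = (-11)-53 = -64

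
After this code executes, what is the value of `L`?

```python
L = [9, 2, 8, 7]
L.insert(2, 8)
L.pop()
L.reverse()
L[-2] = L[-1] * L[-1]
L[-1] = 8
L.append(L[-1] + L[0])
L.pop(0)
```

insert 8 at 2 → [9, 2, 8, 8, 7]
pop() removes 7 → [9, 2, 8, 8]
reverse → [8, 8, 2, 9]
L[-2] = L[-1]*L[-1] = 9*9 = 81 → [8, 8, 81, 9]
L[-1] = 8 → [8, 8, 81, 8]
append L[-1]+L[0] = 8+8 = 16 → [8, 8, 81, 8, 16]
pop(0) removes 8 → [8, 81, 8, 16]

[8, 81, 8, 16]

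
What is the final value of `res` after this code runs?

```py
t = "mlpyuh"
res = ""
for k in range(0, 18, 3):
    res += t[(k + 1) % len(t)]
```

k=0: add t[1]='l' → 'l'
k=3: add t[4]='u' → 'lu'
k=6: add t[1]='l' → 'lul'
k=9: add t[4]='u' → 'lulu'
k=12: add t[1]='l' → 'lulul'
k=15: add t[4]='u' → 'lululu'

'lululu'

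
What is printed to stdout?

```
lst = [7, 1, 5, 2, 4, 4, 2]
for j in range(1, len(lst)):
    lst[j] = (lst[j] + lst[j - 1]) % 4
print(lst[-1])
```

j=1: lst[1] = (1+7)%4 = 0 → [7, 0, 5, 2, 4, 4, 2]
j=2: lst[2] = (5+0)%4 = 1 → [7, 0, 1, 2, 4, 4, 2]
j=3: lst[3] = (2+1)%4 = 3 → [7, 0, 1, 3, 4, 4, 2]
j=4: lst[4] = (4+3)%4 = 3 → [7, 0, 1, 3, 3, 4, 2]
j=5: lst[5] = (4+3)%4 = 3 → [7, 0, 1, 3, 3, 3, 2]
j=6: lst[6] = (2+3)%4 = 1 → [7, 0, 1, 3, 3, 3, 1]

1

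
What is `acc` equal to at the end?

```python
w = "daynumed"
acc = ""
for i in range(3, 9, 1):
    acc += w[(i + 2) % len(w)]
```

'medday'

i=3: add w[5]='m' → 'm'
i=4: add w[6]='e' → 'me'
i=5: add w[7]='d' → 'med'
i=6: add w[0]='d' → 'medd'
i=7: add w[1]='a' → 'medda'
i=8: add w[2]='y' → 'medday'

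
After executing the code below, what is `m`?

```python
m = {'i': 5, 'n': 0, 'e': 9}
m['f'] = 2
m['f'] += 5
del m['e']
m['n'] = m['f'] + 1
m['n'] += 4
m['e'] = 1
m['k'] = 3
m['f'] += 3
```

{'i': 5, 'n': 12, 'f': 10, 'e': 1, 'k': 3}

m['f'] = 2 → {'i': 5, 'n': 0, 'e': 9, 'f': 2}
m['f'] = 2+5 = 7 → {'i': 5, 'n': 0, 'e': 9, 'f': 7}
del 'e' → {'i': 5, 'n': 0, 'f': 7}
m['n'] = m['f']+1 = 8 → {'i': 5, 'n': 8, 'f': 7}
m['n'] = 8+4 = 12 → {'i': 5, 'n': 12, 'f': 7}
m['e'] = 1 → {'i': 5, 'n': 12, 'f': 7, 'e': 1}
m['k'] = 3 → {'i': 5, 'n': 12, 'f': 7, 'e': 1, 'k': 3}
m['f'] = 7+3 = 10 → {'i': 5, 'n': 12, 'f': 10, 'e': 1, 'k': 3}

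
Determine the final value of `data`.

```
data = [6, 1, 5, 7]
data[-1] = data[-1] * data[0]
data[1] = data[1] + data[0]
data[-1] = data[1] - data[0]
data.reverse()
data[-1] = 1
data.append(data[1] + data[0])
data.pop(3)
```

data[-1] = data[-1]*data[0] = 7*6 = 42 → [6, 1, 5, 42]
data[1] = data[1]+data[0] = 1+6 = 7 → [6, 7, 5, 42]
data[-1] = data[1]-data[0] = 7-6 = 1 → [6, 7, 5, 1]
reverse → [1, 5, 7, 6]
data[-1] = 1 → [1, 5, 7, 1]
append data[1]+data[0] = 5+1 = 6 → [1, 5, 7, 1, 6]
pop(3) removes 1 → [1, 5, 7, 6]

[1, 5, 7, 6]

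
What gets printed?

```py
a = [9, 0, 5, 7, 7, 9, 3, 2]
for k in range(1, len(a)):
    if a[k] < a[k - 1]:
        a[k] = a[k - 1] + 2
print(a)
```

[9, 11, 13, 15, 17, 19, 21, 23]

k=1: 0<9, a[1] = 9+2 = 11 → [9, 11, 5, 7, 7, 9, 3, 2]
k=2: 5<11, a[2] = 11+2 = 13 → [9, 11, 13, 7, 7, 9, 3, 2]
k=3: 7<13, a[3] = 13+2 = 15 → [9, 11, 13, 15, 7, 9, 3, 2]
k=4: 7<15, a[4] = 15+2 = 17 → [9, 11, 13, 15, 17, 9, 3, 2]
k=5: 9<17, a[5] = 17+2 = 19 → [9, 11, 13, 15, 17, 19, 3, 2]
k=6: 3<19, a[6] = 19+2 = 21 → [9, 11, 13, 15, 17, 19, 21, 2]
k=7: 2<21, a[7] = 21+2 = 23 → [9, 11, 13, 15, 17, 19, 21, 23]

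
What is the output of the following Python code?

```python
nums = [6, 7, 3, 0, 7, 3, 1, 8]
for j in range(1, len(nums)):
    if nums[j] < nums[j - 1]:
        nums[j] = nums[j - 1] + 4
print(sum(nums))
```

139

j=1: 7>=6, unchanged → [6, 7, 3, 0, 7, 3, 1, 8]
j=2: 3<7, nums[2] = 7+4 = 11 → [6, 7, 11, 0, 7, 3, 1, 8]
j=3: 0<11, nums[3] = 11+4 = 15 → [6, 7, 11, 15, 7, 3, 1, 8]
j=4: 7<15, nums[4] = 15+4 = 19 → [6, 7, 11, 15, 19, 3, 1, 8]
j=5: 3<19, nums[5] = 19+4 = 23 → [6, 7, 11, 15, 19, 23, 1, 8]
j=6: 1<23, nums[6] = 23+4 = 27 → [6, 7, 11, 15, 19, 23, 27, 8]
j=7: 8<27, nums[7] = 27+4 = 31 → [6, 7, 11, 15, 19, 23, 27, 31]
sum = 139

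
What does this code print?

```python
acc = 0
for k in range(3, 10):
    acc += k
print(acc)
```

42

k=3: acc = 0+3 = 3
k=4: acc = 3+4 = 7
k=5: acc = 7+5 = 12
k=6: acc = 12+6 = 18
k=7: acc = 18+7 = 25
k=8: acc = 25+8 = 33
k=9: acc = 33+9 = 42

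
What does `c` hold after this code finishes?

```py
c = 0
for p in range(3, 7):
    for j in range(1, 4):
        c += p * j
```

p=3,j=1: c = 0+3 = 3
p=3,j=2: c = 3+6 = 9
p=3,j=3: c = 9+9 = 18
p=4,j=1: c = 18+4 = 22
p=4,j=2: c = 22+8 = 30
p=4,j=3: c = 30+12 = 42
p=5,j=1: c = 42+5 = 47
p=5,j=2: c = 47+10 = 57
p=5,j=3: c = 57+15 = 72
p=6,j=1: c = 72+6 = 78
p=6,j=2: c = 78+12 = 90
p=6,j=3: c = 90+18 = 108

108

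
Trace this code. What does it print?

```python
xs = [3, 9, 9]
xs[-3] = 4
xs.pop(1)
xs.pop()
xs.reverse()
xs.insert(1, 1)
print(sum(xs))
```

5

xs[-3] = 4 → [4, 9, 9]
pop(1) removes 9 → [4, 9]
pop() removes 9 → [4]
reverse → [4]
insert 1 at 1 → [4, 1]
sum = 5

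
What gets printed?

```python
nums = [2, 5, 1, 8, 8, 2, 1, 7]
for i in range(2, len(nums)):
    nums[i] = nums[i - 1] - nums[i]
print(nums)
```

i=2: nums[2] = 5-1 = 4 → [2, 5, 4, 8, 8, 2, 1, 7]
i=3: nums[3] = 4-8 = -4 → [2, 5, 4, -4, 8, 2, 1, 7]
i=4: nums[4] = (-4)-8 = -12 → [2, 5, 4, -4, -12, 2, 1, 7]
i=5: nums[5] = (-12)-2 = -14 → [2, 5, 4, -4, -12, -14, 1, 7]
i=6: nums[6] = (-14)-1 = -15 → [2, 5, 4, -4, -12, -14, -15, 7]
i=7: nums[7] = (-15)-7 = -22 → [2, 5, 4, -4, -12, -14, -15, -22]

[2, 5, 4, -4, -12, -14, -15, -22]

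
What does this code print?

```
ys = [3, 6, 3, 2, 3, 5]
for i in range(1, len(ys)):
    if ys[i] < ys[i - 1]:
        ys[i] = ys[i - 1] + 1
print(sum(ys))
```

i=1: 6>=3, unchanged → [3, 6, 3, 2, 3, 5]
i=2: 3<6, ys[2] = 6+1 = 7 → [3, 6, 7, 2, 3, 5]
i=3: 2<7, ys[3] = 7+1 = 8 → [3, 6, 7, 8, 3, 5]
i=4: 3<8, ys[4] = 8+1 = 9 → [3, 6, 7, 8, 9, 5]
i=5: 5<9, ys[5] = 9+1 = 10 → [3, 6, 7, 8, 9, 10]
sum = 43

43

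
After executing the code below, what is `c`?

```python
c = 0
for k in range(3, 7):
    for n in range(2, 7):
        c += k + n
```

k=3,n=2: c = 0+5 = 5
k=3,n=3: c = 5+6 = 11
k=3,n=4: c = 11+7 = 18
k=3,n=5: c = 18+8 = 26
k=3,n=6: c = 26+9 = 35
k=4,n=2: c = 35+6 = 41
k=4,n=3: c = 41+7 = 48
k=4,n=4: c = 48+8 = 56
k=4,n=5: c = 56+9 = 65
k=4,n=6: c = 65+10 = 75
k=5,n=2: c = 75+7 = 82
k=5,n=3: c = 82+8 = 90
k=5,n=4: c = 90+9 = 99
k=5,n=5: c = 99+10 = 109
k=5,n=6: c = 109+11 = 120
k=6,n=2: c = 120+8 = 128
k=6,n=3: c = 128+9 = 137
k=6,n=4: c = 137+10 = 147
k=6,n=5: c = 147+11 = 158
k=6,n=6: c = 158+12 = 170

170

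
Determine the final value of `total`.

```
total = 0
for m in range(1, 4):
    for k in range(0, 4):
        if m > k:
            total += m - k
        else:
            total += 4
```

34

m=1,k=0: 1>0, total = 0+1 = 1
m=1,k=1: not 1>1, total = 1+4 = 5
m=1,k=2: not 1>2, total = 5+4 = 9
m=1,k=3: not 1>3, total = 9+4 = 13
m=2,k=0: 2>0, total = 13+2 = 15
m=2,k=1: 2>1, total = 15+1 = 16
m=2,k=2: not 2>2, total = 16+4 = 20
m=2,k=3: not 2>3, total = 20+4 = 24
m=3,k=0: 3>0, total = 24+3 = 27
m=3,k=1: 3>1, total = 27+2 = 29
m=3,k=2: 3>2, total = 29+1 = 30
m=3,k=3: not 3>3, total = 30+4 = 34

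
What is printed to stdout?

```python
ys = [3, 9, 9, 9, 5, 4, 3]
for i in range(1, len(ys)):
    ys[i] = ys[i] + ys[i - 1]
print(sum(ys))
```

i=1: ys[1] = 9+3 = 12 → [3, 12, 9, 9, 5, 4, 3]
i=2: ys[2] = 9+12 = 21 → [3, 12, 21, 9, 5, 4, 3]
i=3: ys[3] = 9+21 = 30 → [3, 12, 21, 30, 5, 4, 3]
i=4: ys[4] = 5+30 = 35 → [3, 12, 21, 30, 35, 4, 3]
i=5: ys[5] = 4+35 = 39 → [3, 12, 21, 30, 35, 39, 3]
i=6: ys[6] = 3+39 = 42 → [3, 12, 21, 30, 35, 39, 42]
sum = 182

182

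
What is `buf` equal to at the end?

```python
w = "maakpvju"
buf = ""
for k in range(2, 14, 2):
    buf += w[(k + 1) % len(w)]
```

'kvuakv'

k=2: add w[3]='k' → 'k'
k=4: add w[5]='v' → 'kv'
k=6: add w[7]='u' → 'kvu'
k=8: add w[1]='a' → 'kvua'
k=10: add w[3]='k' → 'kvuak'
k=12: add w[5]='v' → 'kvuakv'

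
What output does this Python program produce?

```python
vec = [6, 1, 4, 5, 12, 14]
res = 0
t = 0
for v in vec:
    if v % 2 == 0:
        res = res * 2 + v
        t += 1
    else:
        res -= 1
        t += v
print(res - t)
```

80

v=6: even, res = 0*2+6 = 6; t=1
v=1: not even, res = 6-1 = 5; t=2
v=4: even, res = 5*2+4 = 14; t=3
v=5: not even, res = 14-1 = 13; t=8
v=12: even, res = 13*2+12 = 38; t=9
v=14: even, res = 38*2+14 = 90; t=10
res-t = 90-10 = 80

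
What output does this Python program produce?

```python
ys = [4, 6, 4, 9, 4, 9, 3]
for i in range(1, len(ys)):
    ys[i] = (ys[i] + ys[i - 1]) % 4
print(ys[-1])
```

3

i=1: ys[1] = (6+4)%4 = 2 → [4, 2, 4, 9, 4, 9, 3]
i=2: ys[2] = (4+2)%4 = 2 → [4, 2, 2, 9, 4, 9, 3]
i=3: ys[3] = (9+2)%4 = 3 → [4, 2, 2, 3, 4, 9, 3]
i=4: ys[4] = (4+3)%4 = 3 → [4, 2, 2, 3, 3, 9, 3]
i=5: ys[5] = (9+3)%4 = 0 → [4, 2, 2, 3, 3, 0, 3]
i=6: ys[6] = (3+0)%4 = 3 → [4, 2, 2, 3, 3, 0, 3]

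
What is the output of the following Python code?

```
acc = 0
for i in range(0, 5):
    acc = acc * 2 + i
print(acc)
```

i=0: acc = 0*2+0 = 0
i=1: acc = 0*2+1 = 1
i=2: acc = 1*2+2 = 4
i=3: acc = 4*2+3 = 11
i=4: acc = 11*2+4 = 26

26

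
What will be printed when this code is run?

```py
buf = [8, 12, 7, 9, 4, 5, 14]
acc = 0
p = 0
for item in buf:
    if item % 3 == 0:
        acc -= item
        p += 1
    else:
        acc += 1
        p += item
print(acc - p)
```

item=8: not %3==0, acc = 0+1 = 1; p=8
item=12: %3==0, acc = 1-12 = -11; p=9
item=7: not %3==0, acc = (-11)+1 = -10; p=16
item=9: %3==0, acc = (-10)-9 = -19; p=17
item=4: not %3==0, acc = (-19)+1 = -18; p=21
item=5: not %3==0, acc = (-18)+1 = -17; p=26
item=14: not %3==0, acc = (-17)+1 = -16; p=40
acc-p = (-16)-40 = -56

-56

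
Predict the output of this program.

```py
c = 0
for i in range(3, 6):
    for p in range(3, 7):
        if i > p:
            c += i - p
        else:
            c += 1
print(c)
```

i=3,p=3: not 3>3, c = 0+1 = 1
i=3,p=4: not 3>4, c = 1+1 = 2
i=3,p=5: not 3>5, c = 2+1 = 3
i=3,p=6: not 3>6, c = 3+1 = 4
i=4,p=3: 4>3, c = 4+1 = 5
i=4,p=4: not 4>4, c = 5+1 = 6
i=4,p=5: not 4>5, c = 6+1 = 7
i=4,p=6: not 4>6, c = 7+1 = 8
i=5,p=3: 5>3, c = 8+2 = 10
i=5,p=4: 5>4, c = 10+1 = 11
i=5,p=5: not 5>5, c = 11+1 = 12
i=5,p=6: not 5>6, c = 12+1 = 13

13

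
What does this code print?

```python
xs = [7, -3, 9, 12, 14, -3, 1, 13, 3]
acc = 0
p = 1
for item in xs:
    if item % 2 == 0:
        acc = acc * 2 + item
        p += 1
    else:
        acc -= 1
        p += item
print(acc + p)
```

52

item=7: not even, acc = 0-1 = -1; p=8
item=-3: not even, acc = (-1)-1 = -2; p=5
item=9: not even, acc = (-2)-1 = -3; p=14
item=12: even, acc = (-3)*2+12 = 6; p=15
item=14: even, acc = 6*2+14 = 26; p=16
item=-3: not even, acc = 26-1 = 25; p=13
item=1: not even, acc = 25-1 = 24; p=14
item=13: not even, acc = 24-1 = 23; p=27
item=3: not even, acc = 23-1 = 22; p=30
acc+p = 22+30 = 52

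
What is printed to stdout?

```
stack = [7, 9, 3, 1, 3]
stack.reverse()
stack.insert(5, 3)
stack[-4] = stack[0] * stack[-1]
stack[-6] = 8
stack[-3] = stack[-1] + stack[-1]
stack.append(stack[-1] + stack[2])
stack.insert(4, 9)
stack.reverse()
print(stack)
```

reverse → [3, 1, 3, 9, 7]
insert 3 at 5 → [3, 1, 3, 9, 7, 3]
stack[-4] = stack[0]*stack[-1] = 3*3 = 9 → [3, 1, 9, 9, 7, 3]
stack[-6] = 8 → [8, 1, 9, 9, 7, 3]
stack[-3] = stack[-1]+stack[-1] = 3+3 = 6 → [8, 1, 9, 6, 7, 3]
append stack[-1]+stack[2] = 3+9 = 12 → [8, 1, 9, 6, 7, 3, 12]
insert 9 at 4 → [8, 1, 9, 6, 9, 7, 3, 12]
reverse → [12, 3, 7, 9, 6, 9, 1, 8]

[12, 3, 7, 9, 6, 9, 1, 8]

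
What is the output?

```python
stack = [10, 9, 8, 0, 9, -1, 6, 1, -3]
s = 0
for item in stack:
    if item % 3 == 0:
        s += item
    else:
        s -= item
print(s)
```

3

item=10: not %3==0, s = 0-10 = -10
item=9: %3==0, s = (-10)+9 = -1
item=8: not %3==0, s = (-1)-8 = -9
item=0: %3==0, s = (-9)+0 = -9
item=9: %3==0, s = (-9)+9 = 0
item=-1: not %3==0, s = 0-(-1) = 1
item=6: %3==0, s = 1+6 = 7
item=1: not %3==0, s = 7-1 = 6
item=-3: %3==0, s = 6+(-3) = 3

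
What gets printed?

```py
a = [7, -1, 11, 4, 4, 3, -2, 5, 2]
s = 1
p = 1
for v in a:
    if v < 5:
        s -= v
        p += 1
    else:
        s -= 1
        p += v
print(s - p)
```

v=7: not <5, s = 1-1 = 0; p=8
v=-1: <5, s = 0-(-1) = 1; p=9
v=11: not <5, s = 1-1 = 0; p=20
v=4: <5, s = 0-4 = -4; p=21
v=4: <5, s = (-4)-4 = -8; p=22
v=3: <5, s = (-8)-3 = -11; p=23
v=-2: <5, s = (-11)-(-2) = -9; p=24
v=5: not <5, s = (-9)-1 = -10; p=29
v=2: <5, s = (-10)-2 = -12; p=30
s-p = (-12)-30 = -42

-42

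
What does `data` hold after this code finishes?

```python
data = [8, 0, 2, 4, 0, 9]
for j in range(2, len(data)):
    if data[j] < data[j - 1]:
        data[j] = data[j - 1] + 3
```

j=2: 2>=0, unchanged → [8, 0, 2, 4, 0, 9]
j=3: 4>=2, unchanged → [8, 0, 2, 4, 0, 9]
j=4: 0<4, data[4] = 4+3 = 7 → [8, 0, 2, 4, 7, 9]
j=5: 9>=7, unchanged → [8, 0, 2, 4, 7, 9]

[8, 0, 2, 4, 7, 9]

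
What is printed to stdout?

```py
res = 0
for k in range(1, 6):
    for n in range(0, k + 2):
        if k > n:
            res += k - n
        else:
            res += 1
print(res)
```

k=1,n=0: 1>0, res = 0+1 = 1
k=1,n=1: not 1>1, res = 1+1 = 2
k=1,n=2: not 1>2, res = 2+1 = 3
k=2,n=0: 2>0, res = 3+2 = 5
k=2,n=1: 2>1, res = 5+1 = 6
k=2,n=2: not 2>2, res = 6+1 = 7
k=2,n=3: not 2>3, res = 7+1 = 8
k=3,n=0: 3>0, res = 8+3 = 11
k=3,n=1: 3>1, res = 11+2 = 13
k=3,n=2: 3>2, res = 13+1 = 14
k=3,n=3: not 3>3, res = 14+1 = 15
k=3,n=4: not 3>4, res = 15+1 = 16
k=4,n=0: 4>0, res = 16+4 = 20
k=4,n=1: 4>1, res = 20+3 = 23
k=4,n=2: 4>2, res = 23+2 = 25
k=4,n=3: 4>3, res = 25+1 = 26
k=4,n=4: not 4>4, res = 26+1 = 27
k=4,n=5: not 4>5, res = 27+1 = 28
k=5,n=0: 5>0, res = 28+5 = 33
k=5,n=1: 5>1, res = 33+4 = 37
k=5,n=2: 5>2, res = 37+3 = 40
k=5,n=3: 5>3, res = 40+2 = 42
k=5,n=4: 5>4, res = 42+1 = 43
k=5,n=5: not 5>5, res = 43+1 = 44
k=5,n=6: not 5>6, res = 44+1 = 45

45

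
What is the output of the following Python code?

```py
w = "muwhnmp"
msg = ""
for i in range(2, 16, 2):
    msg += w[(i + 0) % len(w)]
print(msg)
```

wnpuhmm

i=2: add w[2]='w' → 'w'
i=4: add w[4]='n' → 'wn'
i=6: add w[6]='p' → 'wnp'
i=8: add w[1]='u' → 'wnpu'
i=10: add w[3]='h' → 'wnpuh'
i=12: add w[5]='m' → 'wnpuhm'
i=14: add w[0]='m' → 'wnpuhmm'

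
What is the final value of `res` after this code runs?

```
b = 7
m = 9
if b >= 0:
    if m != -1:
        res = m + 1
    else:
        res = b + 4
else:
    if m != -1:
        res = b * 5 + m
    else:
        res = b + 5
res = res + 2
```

12

b=7, m=9
b >= 0 is True; m != -1 is True
→ res = m + 1 = 10
res = 10+2 = 12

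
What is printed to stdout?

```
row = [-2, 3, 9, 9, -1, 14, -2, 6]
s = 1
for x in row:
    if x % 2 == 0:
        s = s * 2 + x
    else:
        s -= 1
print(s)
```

26

x=-2: even, s = 1*2+(-2) = 0
x=3: not even, s = 0-1 = -1
x=9: not even, s = (-1)-1 = -2
x=9: not even, s = (-2)-1 = -3
x=-1: not even, s = (-3)-1 = -4
x=14: even, s = (-4)*2+14 = 6
x=-2: even, s = 6*2+(-2) = 10
x=6: even, s = 10*2+6 = 26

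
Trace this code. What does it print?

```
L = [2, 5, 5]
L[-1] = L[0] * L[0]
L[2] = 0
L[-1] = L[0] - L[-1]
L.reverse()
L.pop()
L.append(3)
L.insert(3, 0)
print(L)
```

[2, 5, 3, 0]

L[-1] = L[0]*L[0] = 2*2 = 4 → [2, 5, 4]
L[2] = 0 → [2, 5, 0]
L[-1] = L[0]-L[-1] = 2-0 = 2 → [2, 5, 2]
reverse → [2, 5, 2]
pop() removes 2 → [2, 5]
append 3 → [2, 5, 3]
insert 0 at 3 → [2, 5, 3, 0]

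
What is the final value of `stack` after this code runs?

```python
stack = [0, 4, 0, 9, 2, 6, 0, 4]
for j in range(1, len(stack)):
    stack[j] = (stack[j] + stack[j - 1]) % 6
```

[0, 4, 4, 1, 3, 3, 3, 1]

j=1: stack[1] = (4+0)%6 = 4 → [0, 4, 0, 9, 2, 6, 0, 4]
j=2: stack[2] = (0+4)%6 = 4 → [0, 4, 4, 9, 2, 6, 0, 4]
j=3: stack[3] = (9+4)%6 = 1 → [0, 4, 4, 1, 2, 6, 0, 4]
j=4: stack[4] = (2+1)%6 = 3 → [0, 4, 4, 1, 3, 6, 0, 4]
j=5: stack[5] = (6+3)%6 = 3 → [0, 4, 4, 1, 3, 3, 0, 4]
j=6: stack[6] = (0+3)%6 = 3 → [0, 4, 4, 1, 3, 3, 3, 4]
j=7: stack[7] = (4+3)%6 = 1 → [0, 4, 4, 1, 3, 3, 3, 1]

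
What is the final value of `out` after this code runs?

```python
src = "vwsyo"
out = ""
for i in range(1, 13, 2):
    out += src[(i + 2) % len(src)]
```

'yvsowy'

i=1: add src[3]='y' → 'y'
i=3: add src[0]='v' → 'yv'
i=5: add src[2]='s' → 'yvs'
i=7: add src[4]='o' → 'yvso'
i=9: add src[1]='w' → 'yvsow'
i=11: add src[3]='y' → 'yvsowy'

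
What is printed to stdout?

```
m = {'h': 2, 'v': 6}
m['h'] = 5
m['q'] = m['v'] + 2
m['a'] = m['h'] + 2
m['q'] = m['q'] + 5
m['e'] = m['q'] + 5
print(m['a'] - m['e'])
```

m['h'] = 5 → {'h': 5, 'v': 6}
m['q'] = m['v']+2 = 8 → {'h': 5, 'v': 6, 'q': 8}
m['a'] = m['h']+2 = 7 → {'h': 5, 'v': 6, 'q': 8, 'a': 7}
m['q'] = m['q']+5 = 13 → {'h': 5, 'v': 6, 'q': 13, 'a': 7}
m['e'] = m['q']+5 = 18 → {'h': 5, 'v': 6, 'q': 13, 'a': 7, 'e': 18}
m['a']-m['e'] = 7-18 = -11

-11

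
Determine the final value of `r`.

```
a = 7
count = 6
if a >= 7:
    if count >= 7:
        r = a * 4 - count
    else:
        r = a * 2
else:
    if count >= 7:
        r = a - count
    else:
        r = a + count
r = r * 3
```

a=7, count=6
a >= 7 is True; count >= 7 is False
→ r = a * 2 = 14
r = 14*3 = 42

42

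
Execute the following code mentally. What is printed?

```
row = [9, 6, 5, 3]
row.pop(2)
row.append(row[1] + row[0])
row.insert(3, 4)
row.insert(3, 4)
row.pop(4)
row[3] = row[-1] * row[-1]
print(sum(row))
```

pop(2) removes 5 → [9, 6, 3]
append row[1]+row[0] = 6+9 = 15 → [9, 6, 3, 15]
insert 4 at 3 → [9, 6, 3, 4, 15]
insert 4 at 3 → [9, 6, 3, 4, 4, 15]
pop(4) removes 4 → [9, 6, 3, 4, 15]
row[3] = row[-1]*row[-1] = 15*15 = 225 → [9, 6, 3, 225, 15]
sum = 258

258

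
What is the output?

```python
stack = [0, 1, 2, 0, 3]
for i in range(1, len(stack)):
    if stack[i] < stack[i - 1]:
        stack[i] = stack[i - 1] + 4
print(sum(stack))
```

19

i=1: 1>=0, unchanged → [0, 1, 2, 0, 3]
i=2: 2>=1, unchanged → [0, 1, 2, 0, 3]
i=3: 0<2, stack[3] = 2+4 = 6 → [0, 1, 2, 6, 3]
i=4: 3<6, stack[4] = 6+4 = 10 → [0, 1, 2, 6, 10]
sum = 19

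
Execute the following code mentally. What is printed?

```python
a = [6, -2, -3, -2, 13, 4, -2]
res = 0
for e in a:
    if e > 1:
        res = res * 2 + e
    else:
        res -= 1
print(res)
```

e=6: >1, res = 0*2+6 = 6
e=-2: not >1, res = 6-1 = 5
e=-3: not >1, res = 5-1 = 4
e=-2: not >1, res = 4-1 = 3
e=13: >1, res = 3*2+13 = 19
e=4: >1, res = 19*2+4 = 42
e=-2: not >1, res = 42-1 = 41

41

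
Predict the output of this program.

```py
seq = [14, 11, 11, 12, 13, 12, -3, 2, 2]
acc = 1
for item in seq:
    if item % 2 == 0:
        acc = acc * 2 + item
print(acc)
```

item=14: even, acc = 1*2+14 = 16
item=11: not even
item=11: not even
item=12: even, acc = 16*2+12 = 44
item=13: not even
item=12: even, acc = 44*2+12 = 100
item=-3: not even
item=2: even, acc = 100*2+2 = 202
item=2: even, acc = 202*2+2 = 406

406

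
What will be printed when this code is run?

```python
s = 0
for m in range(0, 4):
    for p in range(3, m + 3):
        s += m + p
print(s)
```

m=1,p=3: s = 0+4 = 4
m=2,p=3: s = 4+5 = 9
m=2,p=4: s = 9+6 = 15
m=3,p=3: s = 15+6 = 21
m=3,p=4: s = 21+7 = 28
m=3,p=5: s = 28+8 = 36

36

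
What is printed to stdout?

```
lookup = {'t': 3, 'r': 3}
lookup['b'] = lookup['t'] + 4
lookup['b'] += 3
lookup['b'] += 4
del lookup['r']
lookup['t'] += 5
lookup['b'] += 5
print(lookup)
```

lookup['b'] = lookup['t']+4 = 7 → {'t': 3, 'r': 3, 'b': 7}
lookup['b'] = 7+3 = 10 → {'t': 3, 'r': 3, 'b': 10}
lookup['b'] = 10+4 = 14 → {'t': 3, 'r': 3, 'b': 14}
del 'r' → {'t': 3, 'b': 14}
lookup['t'] = 3+5 = 8 → {'t': 8, 'b': 14}
lookup['b'] = 14+5 = 19 → {'t': 8, 'b': 19}

{'t': 8, 'b': 19}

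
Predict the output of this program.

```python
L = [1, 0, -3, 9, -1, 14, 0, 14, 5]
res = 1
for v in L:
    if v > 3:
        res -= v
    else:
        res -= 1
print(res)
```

v=1: not >3, res = 1-1 = 0
v=0: not >3, res = 0-1 = -1
v=-3: not >3, res = (-1)-1 = -2
v=9: >3, res = (-2)-9 = -11
v=-1: not >3, res = (-11)-1 = -12
v=14: >3, res = (-12)-14 = -26
v=0: not >3, res = (-26)-1 = -27
v=14: >3, res = (-27)-14 = -41
v=5: >3, res = (-41)-5 = -46

-46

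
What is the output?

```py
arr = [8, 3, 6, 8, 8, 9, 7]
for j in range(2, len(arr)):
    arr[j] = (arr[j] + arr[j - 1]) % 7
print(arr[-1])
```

6

j=2: arr[2] = (6+3)%7 = 2 → [8, 3, 2, 8, 8, 9, 7]
j=3: arr[3] = (8+2)%7 = 3 → [8, 3, 2, 3, 8, 9, 7]
j=4: arr[4] = (8+3)%7 = 4 → [8, 3, 2, 3, 4, 9, 7]
j=5: arr[5] = (9+4)%7 = 6 → [8, 3, 2, 3, 4, 6, 7]
j=6: arr[6] = (7+6)%7 = 6 → [8, 3, 2, 3, 4, 6, 6]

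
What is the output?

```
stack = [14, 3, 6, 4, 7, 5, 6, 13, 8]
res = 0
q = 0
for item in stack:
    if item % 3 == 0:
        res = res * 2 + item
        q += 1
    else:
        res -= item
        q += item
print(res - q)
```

item=14: not %3==0, res = 0-14 = -14; q=14
item=3: %3==0, res = (-14)*2+3 = -25; q=15
item=6: %3==0, res = (-25)*2+6 = -44; q=16
item=4: not %3==0, res = (-44)-4 = -48; q=20
item=7: not %3==0, res = (-48)-7 = -55; q=27
item=5: not %3==0, res = (-55)-5 = -60; q=32
item=6: %3==0, res = (-60)*2+6 = -114; q=33
item=13: not %3==0, res = (-114)-13 = -127; q=46
item=8: not %3==0, res = (-127)-8 = -135; q=54
res-q = (-135)-54 = -189

-189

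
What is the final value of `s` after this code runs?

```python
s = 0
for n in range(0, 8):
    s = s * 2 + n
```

247

n=0: s = 0*2+0 = 0
n=1: s = 0*2+1 = 1
n=2: s = 1*2+2 = 4
n=3: s = 4*2+3 = 11
n=4: s = 11*2+4 = 26
n=5: s = 26*2+5 = 57
n=6: s = 57*2+6 = 120
n=7: s = 120*2+7 = 247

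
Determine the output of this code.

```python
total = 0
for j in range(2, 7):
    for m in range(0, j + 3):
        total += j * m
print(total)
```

j=2,m=0: total = 0+0 = 0
j=2,m=1: total = 0+2 = 2
j=2,m=2: total = 2+4 = 6
j=2,m=3: total = 6+6 = 12
j=2,m=4: total = 12+8 = 20
j=3,m=0: total = 20+0 = 20
j=3,m=1: total = 20+3 = 23
j=3,m=2: total = 23+6 = 29
j=3,m=3: total = 29+9 = 38
j=3,m=4: total = 38+12 = 50
j=3,m=5: total = 50+15 = 65
j=4,m=0: total = 65+0 = 65
j=4,m=1: total = 65+4 = 69
j=4,m=2: total = 69+8 = 77
j=4,m=3: total = 77+12 = 89
j=4,m=4: total = 89+16 = 105
j=4,m=5: total = 105+20 = 125
j=4,m=6: total = 125+24 = 149
j=5,m=0: total = 149+0 = 149
j=5,m=1: total = 149+5 = 154
j=5,m=2: total = 154+10 = 164
j=5,m=3: total = 164+15 = 179
j=5,m=4: total = 179+20 = 199
j=5,m=5: total = 199+25 = 224
j=5,m=6: total = 224+30 = 254
j=5,m=7: total = 254+35 = 289
j=6,m=0: total = 289+0 = 289
j=6,m=1: total = 289+6 = 295
j=6,m=2: total = 295+12 = 307
j=6,m=3: total = 307+18 = 325
j=6,m=4: total = 325+24 = 349
j=6,m=5: total = 349+30 = 379
j=6,m=6: total = 379+36 = 415
j=6,m=7: total = 415+42 = 457
j=6,m=8: total = 457+48 = 505

505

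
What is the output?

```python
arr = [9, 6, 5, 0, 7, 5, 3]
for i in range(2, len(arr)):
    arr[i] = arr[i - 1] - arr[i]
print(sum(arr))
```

-14

i=2: arr[2] = 6-5 = 1 → [9, 6, 1, 0, 7, 5, 3]
i=3: arr[3] = 1-0 = 1 → [9, 6, 1, 1, 7, 5, 3]
i=4: arr[4] = 1-7 = -6 → [9, 6, 1, 1, -6, 5, 3]
i=5: arr[5] = (-6)-5 = -11 → [9, 6, 1, 1, -6, -11, 3]
i=6: arr[6] = (-11)-3 = -14 → [9, 6, 1, 1, -6, -11, -14]
sum = -14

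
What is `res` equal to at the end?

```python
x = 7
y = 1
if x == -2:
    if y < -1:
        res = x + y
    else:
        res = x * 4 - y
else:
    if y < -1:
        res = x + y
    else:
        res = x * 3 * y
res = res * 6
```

126

x=7, y=1
x == -2 is False; y < -1 is False
→ res = x * 3 * y = 21
res = 21*6 = 126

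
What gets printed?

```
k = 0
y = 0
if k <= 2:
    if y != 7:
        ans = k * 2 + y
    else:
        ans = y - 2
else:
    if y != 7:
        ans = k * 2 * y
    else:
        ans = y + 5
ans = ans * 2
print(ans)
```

0

k=0, y=0
k <= 2 is True; y != 7 is True
→ ans = k * 2 + y = 0
ans = 0*2 = 0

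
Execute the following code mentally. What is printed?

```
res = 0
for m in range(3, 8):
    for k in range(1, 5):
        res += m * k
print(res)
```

250

m=3,k=1: res = 0+3 = 3
m=3,k=2: res = 3+6 = 9
m=3,k=3: res = 9+9 = 18
m=3,k=4: res = 18+12 = 30
m=4,k=1: res = 30+4 = 34
m=4,k=2: res = 34+8 = 42
m=4,k=3: res = 42+12 = 54
m=4,k=4: res = 54+16 = 70
m=5,k=1: res = 70+5 = 75
m=5,k=2: res = 75+10 = 85
m=5,k=3: res = 85+15 = 100
m=5,k=4: res = 100+20 = 120
m=6,k=1: res = 120+6 = 126
m=6,k=2: res = 126+12 = 138
m=6,k=3: res = 138+18 = 156
m=6,k=4: res = 156+24 = 180
m=7,k=1: res = 180+7 = 187
m=7,k=2: res = 187+14 = 201
m=7,k=3: res = 201+21 = 222
m=7,k=4: res = 222+28 = 250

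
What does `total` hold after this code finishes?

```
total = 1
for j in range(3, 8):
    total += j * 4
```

j=3: total = 1+3*4 = 13
j=4: total = 13+4*4 = 29
j=5: total = 29+5*4 = 49
j=6: total = 49+6*4 = 73
j=7: total = 73+7*4 = 101

101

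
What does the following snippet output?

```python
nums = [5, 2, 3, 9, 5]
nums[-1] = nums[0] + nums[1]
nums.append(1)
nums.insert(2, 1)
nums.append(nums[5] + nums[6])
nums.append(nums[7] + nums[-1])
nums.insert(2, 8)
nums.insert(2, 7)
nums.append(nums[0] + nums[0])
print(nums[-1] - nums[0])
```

5

nums[-1] = nums[0]+nums[1] = 5+2 = 7 → [5, 2, 3, 9, 7]
append 1 → [5, 2, 3, 9, 7, 1]
insert 1 at 2 → [5, 2, 1, 3, 9, 7, 1]
append nums[5]+nums[6] = 7+1 = 8 → [5, 2, 1, 3, 9, 7, 1, 8]
append nums[7]+nums[-1] = 8+8 = 16 → [5, 2, 1, 3, 9, 7, 1, 8, 16]
insert 8 at 2 → [5, 2, 8, 1, 3, 9, 7, 1, 8, 16]
insert 7 at 2 → [5, 2, 7, 8, 1, 3, 9, 7, 1, 8, 16]
append nums[0]+nums[0] = 5+5 = 10 → [5, 2, 7, 8, 1, 3, 9, 7, 1, 8, 16, 10]
nums[-1]-nums[0] = 10-5 = 5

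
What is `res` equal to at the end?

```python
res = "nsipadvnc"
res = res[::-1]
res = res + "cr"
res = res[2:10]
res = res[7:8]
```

reverse → 'cnvdapisn'
+ 'cr' → 'cnvdapisncr'
slice [2:10] → 'vdapisnc'
slice [7:8] → 'c'

'c'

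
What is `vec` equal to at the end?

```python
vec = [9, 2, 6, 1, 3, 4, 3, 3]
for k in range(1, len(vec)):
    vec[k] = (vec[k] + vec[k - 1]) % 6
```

k=1: vec[1] = (2+9)%6 = 5 → [9, 5, 6, 1, 3, 4, 3, 3]
k=2: vec[2] = (6+5)%6 = 5 → [9, 5, 5, 1, 3, 4, 3, 3]
k=3: vec[3] = (1+5)%6 = 0 → [9, 5, 5, 0, 3, 4, 3, 3]
k=4: vec[4] = (3+0)%6 = 3 → [9, 5, 5, 0, 3, 4, 3, 3]
k=5: vec[5] = (4+3)%6 = 1 → [9, 5, 5, 0, 3, 1, 3, 3]
k=6: vec[6] = (3+1)%6 = 4 → [9, 5, 5, 0, 3, 1, 4, 3]
k=7: vec[7] = (3+4)%6 = 1 → [9, 5, 5, 0, 3, 1, 4, 1]

[9, 5, 5, 0, 3, 1, 4, 1]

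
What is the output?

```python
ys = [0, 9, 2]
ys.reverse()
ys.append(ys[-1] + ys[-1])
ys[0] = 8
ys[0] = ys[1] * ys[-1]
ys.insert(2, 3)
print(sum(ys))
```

reverse → [2, 9, 0]
append ys[-1]+ys[-1] = 0+0 = 0 → [2, 9, 0, 0]
ys[0] = 8 → [8, 9, 0, 0]
ys[0] = ys[1]*ys[-1] = 9*0 = 0 → [0, 9, 0, 0]
insert 3 at 2 → [0, 9, 3, 0, 0]
sum = 12

12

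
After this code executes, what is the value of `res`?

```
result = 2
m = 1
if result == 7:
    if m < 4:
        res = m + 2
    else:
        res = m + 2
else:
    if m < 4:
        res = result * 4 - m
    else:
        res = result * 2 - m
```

result=2, m=1
result == 7 is False; m < 4 is True
→ res = result * 4 - m = 7

7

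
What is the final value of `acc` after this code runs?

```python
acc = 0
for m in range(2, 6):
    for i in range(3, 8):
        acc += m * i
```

m=2,i=3: acc = 0+6 = 6
m=2,i=4: acc = 6+8 = 14
m=2,i=5: acc = 14+10 = 24
m=2,i=6: acc = 24+12 = 36
m=2,i=7: acc = 36+14 = 50
m=3,i=3: acc = 50+9 = 59
m=3,i=4: acc = 59+12 = 71
m=3,i=5: acc = 71+15 = 86
m=3,i=6: acc = 86+18 = 104
m=3,i=7: acc = 104+21 = 125
m=4,i=3: acc = 125+12 = 137
m=4,i=4: acc = 137+16 = 153
m=4,i=5: acc = 153+20 = 173
m=4,i=6: acc = 173+24 = 197
m=4,i=7: acc = 197+28 = 225
m=5,i=3: acc = 225+15 = 240
m=5,i=4: acc = 240+20 = 260
m=5,i=5: acc = 260+25 = 285
m=5,i=6: acc = 285+30 = 315
m=5,i=7: acc = 315+35 = 350

350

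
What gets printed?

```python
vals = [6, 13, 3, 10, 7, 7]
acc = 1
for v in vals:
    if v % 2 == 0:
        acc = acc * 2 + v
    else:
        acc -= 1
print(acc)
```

v=6: even, acc = 1*2+6 = 8
v=13: not even, acc = 8-1 = 7
v=3: not even, acc = 7-1 = 6
v=10: even, acc = 6*2+10 = 22
v=7: not even, acc = 22-1 = 21
v=7: not even, acc = 21-1 = 20

20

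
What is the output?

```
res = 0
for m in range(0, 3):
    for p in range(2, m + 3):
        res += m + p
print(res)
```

m=0,p=2: res = 0+2 = 2
m=1,p=2: res = 2+3 = 5
m=1,p=3: res = 5+4 = 9
m=2,p=2: res = 9+4 = 13
m=2,p=3: res = 13+5 = 18
m=2,p=4: res = 18+6 = 24

24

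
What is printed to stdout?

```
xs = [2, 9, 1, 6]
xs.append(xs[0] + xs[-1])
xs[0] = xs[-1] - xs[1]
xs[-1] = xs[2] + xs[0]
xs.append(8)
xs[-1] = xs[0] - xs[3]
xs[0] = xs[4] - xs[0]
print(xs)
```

[1, 9, 1, 6, 0, -7]

append xs[0]+xs[-1] = 2+6 = 8 → [2, 9, 1, 6, 8]
xs[0] = xs[-1]-xs[1] = 8-9 = -1 → [-1, 9, 1, 6, 8]
xs[-1] = xs[2]+xs[0] = 1+(-1) = 0 → [-1, 9, 1, 6, 0]
append 8 → [-1, 9, 1, 6, 0, 8]
xs[-1] = xs[0]-xs[3] = (-1)-6 = -7 → [-1, 9, 1, 6, 0, -7]
xs[0] = xs[4]-xs[0] = 0-(-1) = 1 → [1, 9, 1, 6, 0, -7]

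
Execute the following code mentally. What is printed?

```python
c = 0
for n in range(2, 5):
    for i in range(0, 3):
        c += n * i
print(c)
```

27

n=2,i=0: c = 0+0 = 0
n=2,i=1: c = 0+2 = 2
n=2,i=2: c = 2+4 = 6
n=3,i=0: c = 6+0 = 6
n=3,i=1: c = 6+3 = 9
n=3,i=2: c = 9+6 = 15
n=4,i=0: c = 15+0 = 15
n=4,i=1: c = 15+4 = 19
n=4,i=2: c = 19+8 = 27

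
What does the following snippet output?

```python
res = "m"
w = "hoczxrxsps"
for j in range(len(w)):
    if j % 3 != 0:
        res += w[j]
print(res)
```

j=0: skip
j=1: add 'o' → 'mo'
j=2: add 'c' → 'moc'
j=3: skip
j=4: add 'x' → 'mocx'
j=5: add 'r' → 'mocxr'
j=6: skip
j=7: add 's' → 'mocxrs'
j=8: add 'p' → 'mocxrsp'
j=9: skip

mocxrsp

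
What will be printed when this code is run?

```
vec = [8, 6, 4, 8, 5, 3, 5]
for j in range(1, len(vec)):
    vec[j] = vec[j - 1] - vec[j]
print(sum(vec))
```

j=1: vec[1] = 8-6 = 2 → [8, 2, 4, 8, 5, 3, 5]
j=2: vec[2] = 2-4 = -2 → [8, 2, -2, 8, 5, 3, 5]
j=3: vec[3] = (-2)-8 = -10 → [8, 2, -2, -10, 5, 3, 5]
j=4: vec[4] = (-10)-5 = -15 → [8, 2, -2, -10, -15, 3, 5]
j=5: vec[5] = (-15)-3 = -18 → [8, 2, -2, -10, -15, -18, 5]
j=6: vec[6] = (-18)-5 = -23 → [8, 2, -2, -10, -15, -18, -23]
sum = -58

-58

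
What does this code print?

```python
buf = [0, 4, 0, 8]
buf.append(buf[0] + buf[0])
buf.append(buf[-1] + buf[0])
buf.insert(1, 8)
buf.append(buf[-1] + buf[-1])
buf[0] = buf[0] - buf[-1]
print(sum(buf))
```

20

append buf[0]+buf[0] = 0+0 = 0 → [0, 4, 0, 8, 0]
append buf[-1]+buf[0] = 0+0 = 0 → [0, 4, 0, 8, 0, 0]
insert 8 at 1 → [0, 8, 4, 0, 8, 0, 0]
append buf[-1]+buf[-1] = 0+0 = 0 → [0, 8, 4, 0, 8, 0, 0, 0]
buf[0] = buf[0]-buf[-1] = 0-0 = 0 → [0, 8, 4, 0, 8, 0, 0, 0]
sum = 20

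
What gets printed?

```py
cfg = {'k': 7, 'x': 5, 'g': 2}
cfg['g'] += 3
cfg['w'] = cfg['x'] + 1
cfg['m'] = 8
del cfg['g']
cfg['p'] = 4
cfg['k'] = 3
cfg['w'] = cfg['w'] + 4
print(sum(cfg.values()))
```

cfg['g'] = 2+3 = 5 → {'k': 7, 'x': 5, 'g': 5}
cfg['w'] = cfg['x']+1 = 6 → {'k': 7, 'x': 5, 'g': 5, 'w': 6}
cfg['m'] = 8 → {'k': 7, 'x': 5, 'g': 5, 'w': 6, 'm': 8}
del 'g' → {'k': 7, 'x': 5, 'w': 6, 'm': 8}
cfg['p'] = 4 → {'k': 7, 'x': 5, 'w': 6, 'm': 8, 'p': 4}
cfg['k'] = 3 → {'k': 3, 'x': 5, 'w': 6, 'm': 8, 'p': 4}
cfg['w'] = cfg['w']+4 = 10 → {'k': 3, 'x': 5, 'w': 10, 'm': 8, 'p': 4}
sum of values = 30

30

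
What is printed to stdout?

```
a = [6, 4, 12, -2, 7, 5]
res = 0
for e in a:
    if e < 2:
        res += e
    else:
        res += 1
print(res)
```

3

e=6: not <2, res = 0+1 = 1
e=4: not <2, res = 1+1 = 2
e=12: not <2, res = 2+1 = 3
e=-2: <2, res = 3+(-2) = 1
e=7: not <2, res = 1+1 = 2
e=5: not <2, res = 2+1 = 3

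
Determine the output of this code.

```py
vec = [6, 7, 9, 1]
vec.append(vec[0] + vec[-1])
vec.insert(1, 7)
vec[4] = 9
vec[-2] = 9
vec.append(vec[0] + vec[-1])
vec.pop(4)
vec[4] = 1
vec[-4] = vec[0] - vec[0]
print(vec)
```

append vec[0]+vec[-1] = 6+1 = 7 → [6, 7, 9, 1, 7]
insert 7 at 1 → [6, 7, 7, 9, 1, 7]
vec[4] = 9 → [6, 7, 7, 9, 9, 7]
vec[-2] = 9 → [6, 7, 7, 9, 9, 7]
append vec[0]+vec[-1] = 6+7 = 13 → [6, 7, 7, 9, 9, 7, 13]
pop(4) removes 9 → [6, 7, 7, 9, 7, 13]
vec[4] = 1 → [6, 7, 7, 9, 1, 13]
vec[-4] = vec[0]-vec[0] = 6-6 = 0 → [6, 7, 0, 9, 1, 13]

[6, 7, 0, 9, 1, 13]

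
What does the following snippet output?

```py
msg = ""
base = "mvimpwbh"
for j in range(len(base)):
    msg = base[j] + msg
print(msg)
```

hbwpmivm

j=0: prepend 'm' → 'm'
j=1: prepend 'v' → 'vm'
j=2: prepend 'i' → 'ivm'
j=3: prepend 'm' → 'mivm'
j=4: prepend 'p' → 'pmivm'
j=5: prepend 'w' → 'wpmivm'
j=6: prepend 'b' → 'bwpmivm'
j=7: prepend 'h' → 'hbwpmivm'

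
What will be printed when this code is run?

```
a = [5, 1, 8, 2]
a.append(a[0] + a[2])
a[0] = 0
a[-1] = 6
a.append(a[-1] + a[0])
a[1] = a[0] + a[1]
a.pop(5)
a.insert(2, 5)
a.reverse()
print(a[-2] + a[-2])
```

append a[0]+a[2] = 5+8 = 13 → [5, 1, 8, 2, 13]
a[0] = 0 → [0, 1, 8, 2, 13]
a[-1] = 6 → [0, 1, 8, 2, 6]
append a[-1]+a[0] = 6+0 = 6 → [0, 1, 8, 2, 6, 6]
a[1] = a[0]+a[1] = 0+1 = 1 → [0, 1, 8, 2, 6, 6]
pop(5) removes 6 → [0, 1, 8, 2, 6]
insert 5 at 2 → [0, 1, 5, 8, 2, 6]
reverse → [6, 2, 8, 5, 1, 0]
a[-2]+a[-2] = 1+1 = 2

2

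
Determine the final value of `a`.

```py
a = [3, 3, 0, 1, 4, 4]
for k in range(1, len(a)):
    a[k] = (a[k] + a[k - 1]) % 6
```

[3, 0, 0, 1, 5, 3]

k=1: a[1] = (3+3)%6 = 0 → [3, 0, 0, 1, 4, 4]
k=2: a[2] = (0+0)%6 = 0 → [3, 0, 0, 1, 4, 4]
k=3: a[3] = (1+0)%6 = 1 → [3, 0, 0, 1, 4, 4]
k=4: a[4] = (4+1)%6 = 5 → [3, 0, 0, 1, 5, 4]
k=5: a[5] = (4+5)%6 = 3 → [3, 0, 0, 1, 5, 3]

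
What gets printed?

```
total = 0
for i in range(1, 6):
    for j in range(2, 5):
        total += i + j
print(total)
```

i=1,j=2: total = 0+3 = 3
i=1,j=3: total = 3+4 = 7
i=1,j=4: total = 7+5 = 12
i=2,j=2: total = 12+4 = 16
i=2,j=3: total = 16+5 = 21
i=2,j=4: total = 21+6 = 27
i=3,j=2: total = 27+5 = 32
i=3,j=3: total = 32+6 = 38
i=3,j=4: total = 38+7 = 45
i=4,j=2: total = 45+6 = 51
i=4,j=3: total = 51+7 = 58
i=4,j=4: total = 58+8 = 66
i=5,j=2: total = 66+7 = 73
i=5,j=3: total = 73+8 = 81
i=5,j=4: total = 81+9 = 90

90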